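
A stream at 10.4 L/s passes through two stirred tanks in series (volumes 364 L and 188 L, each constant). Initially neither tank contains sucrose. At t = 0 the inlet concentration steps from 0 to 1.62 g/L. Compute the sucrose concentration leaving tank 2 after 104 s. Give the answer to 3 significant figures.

1.45 g/L

Each tank obeys Vᵢ dCᵢ/dt = Q(Cᵢ₋₁ − Cᵢ), so τᵢ = Vᵢ/Q.
τ₁ = 364/10.4 = 35.000 s; τ₂ = 188/10.4 = 18.077 s.
Solving the cascade with C₁(0)=C₂(0)=0 gives C₂(t) = C_in[1 − (τ₁ e^(−t/τ₁) − τ₂ e^(−t/τ₂))/(τ₁ − τ₂)].
At t = 104: e^(−t/τ₁) = 0.051230, e^(−t/τ₂) = 0.0031726.
C₂ = 1.62·[1 − (35.000·0.051230 − 18.077·0.0031726)/(16.923)] = 1.62·0.89744 = 1.4538 g/L.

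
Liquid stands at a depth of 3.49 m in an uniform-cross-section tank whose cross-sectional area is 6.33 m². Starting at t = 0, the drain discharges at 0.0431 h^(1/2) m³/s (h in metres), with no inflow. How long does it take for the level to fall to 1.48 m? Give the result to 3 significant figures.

191 s

Volume balance on the tank: A dh/dt = −0.0431 √h.
Separate and integrate: 2(√h − √h₀) = −(0.0431/A) t.
t = 2A(√h₀ − √h)/0.0431 = 2·6.33·(√3.49 − √1.48)/0.0431
  = 12.660 × (1.8682 − 1.2166) / 0.0431 = 191.40 s.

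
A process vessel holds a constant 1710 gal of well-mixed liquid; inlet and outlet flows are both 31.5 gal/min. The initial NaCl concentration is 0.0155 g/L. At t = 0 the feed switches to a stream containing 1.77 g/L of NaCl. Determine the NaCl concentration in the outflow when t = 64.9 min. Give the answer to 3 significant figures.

Species balance on the tank: V dC/dt = Q(C_in − C).
So dC/dt = (C_in − C)/τ with τ = V/Q = 1710/31.5 = 54.286 min.
Solution: C(t) = C_in + (C₀ − C_in) e^(−t/τ).
C(64.9) = 1.77 + (0.0155 − 1.77)·e^(−64.9/54.286) = 1.77 + (-1.7545)·0.30254 = 1.2392 g/L.

1.24 g/L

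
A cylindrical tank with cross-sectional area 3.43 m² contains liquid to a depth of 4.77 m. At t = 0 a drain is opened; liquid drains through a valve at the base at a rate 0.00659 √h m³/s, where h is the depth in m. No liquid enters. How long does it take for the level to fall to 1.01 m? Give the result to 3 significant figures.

Volume balance on the tank: A dh/dt = −0.00659 √h.
∫ h^(−1/2) dh = −(0.00659/A) ∫ dt, giving 2√h = 2√h₀ − (0.00659/A) t.
t = 2A(√h₀ − √h)/0.00659 = 2·3.43·(√4.77 − √1.01)/0.00659
  = 6.8600 × (2.1840 − 1.0050) / 0.00659 = 1227.4 s.

1230 s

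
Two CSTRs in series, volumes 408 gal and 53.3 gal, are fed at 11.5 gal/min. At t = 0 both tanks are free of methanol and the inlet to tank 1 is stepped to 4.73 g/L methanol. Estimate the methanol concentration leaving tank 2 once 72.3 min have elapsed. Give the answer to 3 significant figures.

4.02 g/L

Species balance on tank i: dCᵢ/dt = (Cᵢ₋₁ − Cᵢ)/τᵢ with τᵢ = Vᵢ/Q.
τ₁ = 408/11.5 = 35.478 min; τ₂ = 53.3/11.5 = 4.6348 min.
Tank 1: C₁ = C_in(1 − e^(−t/τ₁)). Tank 2 (τ₁ ≠ τ₂): C₂ = C_in[1 − (τ₁ e^(−t/τ₁) − τ₂ e^(−t/τ₂))/(τ₁ − τ₂)].
At t = 72.3: e^(−t/τ₁) = 0.13031, e^(−t/τ₂) = 1.6798e-07.
C₂ = 4.73·[1 − (35.478·0.13031 − 4.6348·1.6798e-07)/(30.843)] = 4.73·0.85011 = 4.0210 g/L.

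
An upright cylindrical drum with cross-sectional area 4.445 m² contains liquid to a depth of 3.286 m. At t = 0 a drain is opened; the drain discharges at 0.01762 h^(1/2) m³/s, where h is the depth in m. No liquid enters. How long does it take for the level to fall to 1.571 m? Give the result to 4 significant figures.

Accumulation of liquid (constant cross-section A): A dh/dt = −0.01762 √h.
This is separable: 2 d(√h)/dt = −0.01762/A, so √h = √h₀ − (0.01762/(2A)) t.
t = 2A(√h₀ − √h)/0.01762 = 2·4.445·(√3.286 − √1.571)/0.01762
  = 8.89000 × (1.81273 − 1.25340) / 0.01762 = 282.208 s.

282.2 s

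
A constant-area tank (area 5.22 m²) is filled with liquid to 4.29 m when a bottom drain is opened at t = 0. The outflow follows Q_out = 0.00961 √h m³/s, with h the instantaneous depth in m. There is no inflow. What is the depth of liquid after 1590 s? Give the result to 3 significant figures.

0.369 m

With no inflow, A dh/dt = −0.00961 √h.
∫ h^(−1/2) dh = −(0.00961/A) ∫ dt, giving 2√h = 2√h₀ − (0.00961/A) t.
√h = √4.29 − 0.00961·1590/(2·5.22) = 2.0712 − 1.4636 = 0.60764.
h = 0.60764² = 0.36923 m.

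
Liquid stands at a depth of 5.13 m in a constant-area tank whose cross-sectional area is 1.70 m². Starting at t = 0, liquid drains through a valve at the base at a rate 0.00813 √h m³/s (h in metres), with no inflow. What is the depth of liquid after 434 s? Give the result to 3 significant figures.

With no inflow, A dh/dt = −0.00813 √h.
Separate and integrate: 2(√h − √h₀) = −(0.00813/A) t.
√h = √5.13 − 0.00813·434/(2·1.70) = 2.2650 − 1.0378 = 1.2272.
h = 1.2272² = 1.5060 m.

1.51 m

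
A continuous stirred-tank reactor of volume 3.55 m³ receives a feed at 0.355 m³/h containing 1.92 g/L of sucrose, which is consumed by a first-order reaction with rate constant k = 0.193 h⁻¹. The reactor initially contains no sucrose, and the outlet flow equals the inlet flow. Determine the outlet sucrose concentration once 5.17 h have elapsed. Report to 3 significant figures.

0.511 g/L

Species balance: V dC/dt = Q C_in − Q C − k V C.
dC/dt = (Q/V) C_in − (Q/V + k) C; effective rate a = Q/V + k = 0.10000 + 0.193 = 0.29300 h⁻¹.
C_ss = Q C_in/(Q + kV) = 0.65529 g/L; C(t) = C_ss + (C₀ − C_ss) e^(−a t).
C(5.17) = 0.65529 + (-0.65529)·e^(−0.29300·5.17) = 0.65529 + (-0.65529)·0.21985 = 0.51122 g/L.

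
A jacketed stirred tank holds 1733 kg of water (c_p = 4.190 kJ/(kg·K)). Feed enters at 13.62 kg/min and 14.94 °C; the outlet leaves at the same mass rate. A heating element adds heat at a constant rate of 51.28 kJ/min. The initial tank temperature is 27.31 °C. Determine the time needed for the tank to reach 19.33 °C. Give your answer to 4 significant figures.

151.4 min

Heat balance on the well-mixed liquid: M c_p dT/dt = ṁ c_p (T_in − T) + 51.28.
τ = M/ṁ = 127.239 min; T_ss = T_in + Q̇/(ṁ c_p) = 15.8386 °C.
T(t) = T_ss + (T₀ − T_ss) e^(−t/τ). Set T = 19.33:
e^(−t/τ) = (19.33 − 15.8386)/(27.31 − 15.8386) = 0.304358
t = −127.239 · ln(0.304358) = 151.358 min.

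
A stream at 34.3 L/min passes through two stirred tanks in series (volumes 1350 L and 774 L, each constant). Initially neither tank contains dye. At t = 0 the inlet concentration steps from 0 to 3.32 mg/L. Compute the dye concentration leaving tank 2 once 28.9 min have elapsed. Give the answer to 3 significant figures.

0.826 mg/L

Each tank obeys Vᵢ dCᵢ/dt = Q(Cᵢ₋₁ − Cᵢ), so τᵢ = Vᵢ/Q.
τ₁ = 1350/34.3 = 39.359 min; τ₂ = 774/34.3 = 22.566 min.
Tank 1: C₁ = C_in(1 − e^(−t/τ₁)). Tank 2 (τ₁ ≠ τ₂): C₂ = C_in[1 − (τ₁ e^(−t/τ₁) − τ₂ e^(−t/τ₂))/(τ₁ − τ₂)].
At t = 28.9: e^(−t/τ₁) = 0.47985, e^(−t/τ₂) = 0.27784.
C₂ = 3.32·[1 − (39.359·0.47985 − 22.566·0.27784)/(16.793)] = 3.32·0.24869 = 0.82565 mg/L.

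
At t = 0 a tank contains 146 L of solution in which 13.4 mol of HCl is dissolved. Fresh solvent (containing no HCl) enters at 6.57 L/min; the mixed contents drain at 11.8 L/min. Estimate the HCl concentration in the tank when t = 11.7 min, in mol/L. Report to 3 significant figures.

Total volume: dV/dt = Q_in − Q_out = -5.2300 L/min, so V(t) = 146 − 5.2300 t and V(11.7) = 84.809 L.
No HCl enters, so dm/dt = −Q_out · (m/V).
Separate: dm/m = −Q_out dt/V(t) ⇒ ln(m/m₀) = −(Q_out/(Q_in−Q_out)) ln(V/V₀).
m = m₀ (V₀/V)^(Q_out/(Q_in−Q_out)) = 13.4 × (146/84.809)^(-2.2562) = 3.9340 mol.
C = m/V = 3.9340/84.809 = 0.046387 mol/L.

0.0464 mol/L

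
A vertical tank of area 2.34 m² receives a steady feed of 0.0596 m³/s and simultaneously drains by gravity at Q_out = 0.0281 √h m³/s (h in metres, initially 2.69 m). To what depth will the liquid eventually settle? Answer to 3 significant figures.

4.50 m

Unsteady balance on liquid volume: A dh/dt = Q_in − 0.0281 √h. At steady state dh/dt = 0:
Q_in = 0.0281 √h_ss ⇒ √h_ss = 0.0596/0.0281 = 2.1210.
h_ss = 2.1210² = 4.4986 m. (Since h₀ = 2.69 m < h_ss, the level will rise toward this value.)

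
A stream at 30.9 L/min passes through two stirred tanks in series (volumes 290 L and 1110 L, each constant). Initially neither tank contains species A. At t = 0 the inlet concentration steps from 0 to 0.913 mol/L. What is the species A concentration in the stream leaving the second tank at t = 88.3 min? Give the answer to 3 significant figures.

0.807 mol/L

Each tank obeys Vᵢ dCᵢ/dt = Q(Cᵢ₋₁ − Cᵢ), so τᵢ = Vᵢ/Q.
τ₁ = 290/30.9 = 9.3851 min; τ₂ = 1110/30.9 = 35.922 min.
Tank 1: C₁ = C_in(1 − e^(−t/τ₁)). Tank 2 (τ₁ ≠ τ₂): C₂ = C_in[1 − (τ₁ e^(−t/τ₁) − τ₂ e^(−t/τ₂))/(τ₁ − τ₂)].
At t = 88.3: e^(−t/τ₁) = 8.2022e-05, e^(−t/τ₂) = 0.085599.
C₂ = 0.913·[1 − (9.3851·8.2022e-05 − 35.922·0.085599)/(-26.537)] = 0.913·0.88416 = 0.80724 mol/L.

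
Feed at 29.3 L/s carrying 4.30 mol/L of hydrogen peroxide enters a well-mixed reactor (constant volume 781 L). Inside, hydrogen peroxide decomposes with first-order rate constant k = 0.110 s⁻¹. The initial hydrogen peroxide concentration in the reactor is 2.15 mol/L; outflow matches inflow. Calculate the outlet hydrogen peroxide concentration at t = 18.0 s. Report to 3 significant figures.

1.17 mol/L

Species balance: V dC/dt = Q C_in − Q C − k V C.
dC/dt = (Q/V) C_in − (Q/V + k) C; effective rate a = Q/V + k = 0.037516 + 0.110 = 0.14752 s⁻¹.
C_ss = Q C_in/(Q + kV) = 1.0936 mol/L; C(t) = C_ss + (C₀ − C_ss) e^(−a t).
C(18.0) = 1.0936 + (1.0564)·e^(−0.14752·18.0) = 1.0936 + (1.0564)·0.070279 = 1.1678 mol/L.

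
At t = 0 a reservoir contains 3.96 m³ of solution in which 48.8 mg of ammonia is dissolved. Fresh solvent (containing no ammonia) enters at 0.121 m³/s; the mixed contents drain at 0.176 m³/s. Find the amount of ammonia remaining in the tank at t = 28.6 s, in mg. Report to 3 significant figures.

9.66 mg

Let m(t) be the amount of ammonia. Volume: V(t) = V₀ + (Q_in − Q_out) t = 3.96 − 0.055000 t; V(28.6) = 2.3870 m³.
Solute balance: dm/dt = 0 − Q_out C = −Q_out m/V(t).
dm/m = −Q_out dt/(V₀ − 0.055000 t); integrating gives ln(m/m₀) = −(Q_out/(Q_in−Q_out)) ln(V/V₀).
m = m₀ (V₀/V)^(Q_out/(Q_in−Q_out)) = 48.8 × (3.96/2.3870)^(-3.2000) = 9.6588 mg.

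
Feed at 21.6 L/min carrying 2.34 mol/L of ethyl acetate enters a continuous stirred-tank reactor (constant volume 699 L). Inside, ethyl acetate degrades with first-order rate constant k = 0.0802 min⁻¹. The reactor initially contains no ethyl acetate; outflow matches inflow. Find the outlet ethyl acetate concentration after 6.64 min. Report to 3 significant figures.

0.340 mol/L

Accumulation = in − out − consumed: V dC/dt = Q C_in − Q C − k V C.
This is linear with rate a = Q/V + k = 0.11110 min⁻¹.
C_ss = Q C_in/(Q + kV) = 0.65084 mol/L; C(t) = C_ss + (C₀ − C_ss) e^(−a t).
C(6.64) = 0.65084 + (-0.65084)·e^(−0.11110·6.64) = 0.65084 + (-0.65084)·0.47821 = 0.33960 mol/L.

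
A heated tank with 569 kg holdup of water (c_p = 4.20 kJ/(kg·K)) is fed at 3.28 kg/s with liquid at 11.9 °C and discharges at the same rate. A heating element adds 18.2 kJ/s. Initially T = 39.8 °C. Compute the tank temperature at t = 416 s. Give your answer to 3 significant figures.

15.6 °C

M c_p dT/dt = ṁ c_p (T_in − T) + Q̇.
Rearrange: dT/dt = (T_ss − T)/τ with τ = M/ṁ = 173.48 s and T_ss = T_in + Q̇/(ṁ c_p) = 13.221 °C.
Integrating: T(t) = T_ss + (T₀ − T_ss) e^(−t/τ).
T(416) = 13.221 + (26.579)·e^(−416/173.48) = 13.221 + (26.579)·0.090897 = 15.637 °C.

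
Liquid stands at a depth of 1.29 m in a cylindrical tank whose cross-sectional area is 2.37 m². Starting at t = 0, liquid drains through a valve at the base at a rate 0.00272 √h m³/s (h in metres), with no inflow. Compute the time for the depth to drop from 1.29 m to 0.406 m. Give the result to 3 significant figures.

869 s

A dh/dt = −Q_out = −0.00272 √h.
Separate and integrate: 2(√h − √h₀) = −(0.00272/A) t.
t = 2A(√h₀ − √h)/0.00272 = 2·2.37·(√1.29 − √0.406)/0.00272
  = 4.7400 × (1.1358 − 0.63718) / 0.00272 = 868.88 s.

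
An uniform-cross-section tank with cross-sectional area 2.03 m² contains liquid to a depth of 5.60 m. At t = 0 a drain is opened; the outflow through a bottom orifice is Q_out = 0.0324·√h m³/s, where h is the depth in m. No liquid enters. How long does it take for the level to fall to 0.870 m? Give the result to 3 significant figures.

180 s

A dh/dt = −Q_out = −0.0324 √h.
This is separable: 2 d(√h)/dt = −0.0324/A, so √h = √h₀ − (0.0324/(2A)) t.
t = 2A(√h₀ − √h)/0.0324 = 2·2.03·(√5.60 − √0.870)/0.0324
  = 4.0600 × (2.3664 − 0.93274) / 0.0324 = 179.65 s.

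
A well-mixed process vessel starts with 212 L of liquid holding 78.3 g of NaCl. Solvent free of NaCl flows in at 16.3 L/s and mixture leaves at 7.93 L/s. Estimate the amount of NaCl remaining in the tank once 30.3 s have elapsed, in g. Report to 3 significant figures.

37.2 g

Total volume: dV/dt = Q_in − Q_out = 8.3700 L/s, so V(t) = 212 + 8.3700 t and V(30.3) = 465.61 L.
Species balance (pure solvent in): dm/dt = −Q_out · m/V(t).
dm/m = −Q_out dt/(V₀ + 8.3700 t); integrating gives ln(m/m₀) = −(Q_out/(Q_in−Q_out)) ln(V/V₀).
m = m₀ (V₀/V)^(Q_out/(Q_in−Q_out)) = 78.3 × (212/465.61)^(0.94743) = 37.157 g.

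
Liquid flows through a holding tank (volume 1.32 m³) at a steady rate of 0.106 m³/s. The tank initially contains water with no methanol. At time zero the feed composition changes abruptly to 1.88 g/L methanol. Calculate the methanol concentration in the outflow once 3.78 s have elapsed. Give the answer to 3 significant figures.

Transient balance on the dissolved component: V dC/dt = Q(C_in − C).
Rewrite as dC/dt + C/τ = C_in/τ, τ = V/Q = 12.453 s.
Integrating: C(t) = C_in + (C₀ − C_in) e^(−t/τ).
C(3.78) = 1.88 + (0 − 1.88)·e^(−3.78/12.453) = 1.88 + (-1.8800)·0.73820 = 0.49219 g/L.

0.492 g/L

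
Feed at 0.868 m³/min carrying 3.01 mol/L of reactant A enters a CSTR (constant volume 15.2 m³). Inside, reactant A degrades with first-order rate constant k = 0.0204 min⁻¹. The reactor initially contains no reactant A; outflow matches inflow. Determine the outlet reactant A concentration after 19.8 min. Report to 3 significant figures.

Species balance: V dC/dt = Q C_in − Q C − k V C.
This is linear with rate a = Q/V + k = 0.077505 min⁻¹.
C_ss = Q C_in/(Q + kV) = 2.2177 mol/L; C(t) = C_ss + (C₀ − C_ss) e^(−a t).
C(19.8) = 2.2177 + (-2.2177)·e^(−0.077505·19.8) = 2.2177 + (-2.2177)·0.21554 = 1.7397 mol/L.

1.74 mol/L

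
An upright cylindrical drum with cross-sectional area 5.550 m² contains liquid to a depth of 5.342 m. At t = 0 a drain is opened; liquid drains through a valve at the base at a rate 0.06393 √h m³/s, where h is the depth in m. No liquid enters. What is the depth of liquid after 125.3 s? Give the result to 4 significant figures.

A dh/dt = −Q_out = −0.06393 √h.
∫ h^(−1/2) dh = −(0.06393/A) ∫ dt, giving 2√h = 2√h₀ − (0.06393/A) t.
√h = √5.342 − 0.06393·125.3/(2·5.550) = 2.31128 − 0.721660 = 1.58962.
h = 1.58962² = 2.52688 m.

2.527 m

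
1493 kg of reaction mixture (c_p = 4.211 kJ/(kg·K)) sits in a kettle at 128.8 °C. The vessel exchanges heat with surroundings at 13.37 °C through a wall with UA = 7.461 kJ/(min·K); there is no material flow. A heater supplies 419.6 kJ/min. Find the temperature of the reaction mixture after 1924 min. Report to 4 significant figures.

M c_p dT/dt = −UA(T − T_amb) + Q̇.
dT/dt = (T_ss − T)/τ with T_ss = T_amb + Q̇/UA = 13.37 + 419.6/7.461 = 69.6091 °C, τ = M c_p/UA = 1493·4.211/7.461 = 842.652 min.
This is linear first-order; T(t) = T_ss + (T₀ − T_ss) e^(−t/τ).
T(1924) = 69.6091 + (59.1909)·0.101950 = 75.6436 °C.

75.64 °C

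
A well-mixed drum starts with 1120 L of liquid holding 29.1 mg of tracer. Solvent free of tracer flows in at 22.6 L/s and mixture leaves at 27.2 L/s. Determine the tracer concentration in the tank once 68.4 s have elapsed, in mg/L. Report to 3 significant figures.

Let m(t) be the amount of tracer. Volume: V(t) = V₀ + (Q_in − Q_out) t = 1120 − 4.6000 t; V(68.4) = 805.36 L.
No tracer enters, so dm/dt = −Q_out · (m/V).
Separate: dm/m = −Q_out dt/V(t) ⇒ ln(m/m₀) = −(Q_out/(Q_in−Q_out)) ln(V/V₀).
m = m₀ (V₀/V)^(Q_out/(Q_in−Q_out)) = 29.1 × (1120/805.36)^(-5.9130) = 4.1398 mg.
C = m/V = 4.1398/805.36 = 0.0051403 mg/L.

0.00514 mg/L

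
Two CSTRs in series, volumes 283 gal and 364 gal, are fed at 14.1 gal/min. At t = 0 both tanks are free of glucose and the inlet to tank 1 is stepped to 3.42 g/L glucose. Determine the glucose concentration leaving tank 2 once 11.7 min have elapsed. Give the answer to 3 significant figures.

Species balance on tank i: dCᵢ/dt = (Cᵢ₋₁ − Cᵢ)/τᵢ with τᵢ = Vᵢ/Q.
τ₁ = 283/14.1 = 20.071 min; τ₂ = 364/14.1 = 25.816 min.
Tank 1: C₁ = C_in(1 − e^(−t/τ₁)). Tank 2 (τ₁ ≠ τ₂): C₂ = C_in[1 − (τ₁ e^(−t/τ₁) − τ₂ e^(−t/τ₂))/(τ₁ − τ₂)].
At t = 11.7: e^(−t/τ₁) = 0.55826, e^(−t/τ₂) = 0.63558.
C₂ = 3.42·[1 − (20.071·0.55826 − 25.816·0.63558)/(-5.7447)] = 3.42·0.094264 = 0.32238 g/L.

0.322 g/L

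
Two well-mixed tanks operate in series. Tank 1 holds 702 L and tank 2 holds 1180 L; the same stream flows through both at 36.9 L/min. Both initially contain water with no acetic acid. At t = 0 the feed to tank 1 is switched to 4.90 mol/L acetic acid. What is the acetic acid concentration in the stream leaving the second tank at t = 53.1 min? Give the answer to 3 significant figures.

Species balance on tank i: dCᵢ/dt = (Cᵢ₋₁ − Cᵢ)/τᵢ with τᵢ = Vᵢ/Q.
τ₁ = 702/36.9 = 19.024 min; τ₂ = 1180/36.9 = 31.978 min.
Solving the cascade with C₁(0)=C₂(0)=0 gives C₂(t) = C_in[1 − (τ₁ e^(−t/τ₁) − τ₂ e^(−t/τ₂))/(τ₁ − τ₂)].
At t = 53.1: e^(−t/τ₁) = 0.061350, e^(−t/τ₂) = 0.19004.
C₂ = 4.90·[1 − (19.024·0.061350 − 31.978·0.19004)/(-12.954)] = 4.90·0.62095 = 3.0427 mol/L.

3.04 mol/L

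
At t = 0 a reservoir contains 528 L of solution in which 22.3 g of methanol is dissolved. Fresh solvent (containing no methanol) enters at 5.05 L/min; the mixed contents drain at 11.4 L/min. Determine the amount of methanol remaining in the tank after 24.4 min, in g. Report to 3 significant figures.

Total volume: dV/dt = Q_in − Q_out = -6.3500 L/min, so V(t) = 528 − 6.3500 t and V(24.4) = 373.06 L.
Solute balance: dm/dt = 0 − Q_out C = −Q_out m/V(t).
Separate: dm/m = −Q_out dt/V(t) ⇒ ln(m/m₀) = −(Q_out/(Q_in−Q_out)) ln(V/V₀).
m = m₀ (V₀/V)^(Q_out/(Q_in−Q_out)) = 22.3 × (528/373.06)^(-1.7953) = 11.953 g.

12.0 g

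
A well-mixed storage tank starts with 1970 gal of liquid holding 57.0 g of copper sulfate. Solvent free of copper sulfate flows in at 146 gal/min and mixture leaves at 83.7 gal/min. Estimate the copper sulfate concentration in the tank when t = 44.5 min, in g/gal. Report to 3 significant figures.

0.00369 g/gal

Let m(t) be the amount of copper sulfate. Volume: V(t) = V₀ + (Q_in − Q_out) t = 1970 + 62.300 t; V(44.5) = 4742.4 gal.
Species balance (pure solvent in): dm/dt = −Q_out · m/V(t).
dm/m = −Q_out dt/(V₀ + 62.300 t); integrating gives ln(m/m₀) = −(Q_out/(Q_in−Q_out)) ln(V/V₀).
m = m₀ (V₀/V)^(Q_out/(Q_in−Q_out)) = 57.0 × (1970/4742.4)^(1.3435) = 17.510 g.
C = m/V = 17.510/4742.4 = 0.0036923 g/gal.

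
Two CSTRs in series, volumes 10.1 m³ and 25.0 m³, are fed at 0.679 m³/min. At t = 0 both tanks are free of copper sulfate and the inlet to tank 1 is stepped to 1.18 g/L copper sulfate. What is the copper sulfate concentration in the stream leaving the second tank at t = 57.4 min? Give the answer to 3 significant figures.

Time constants: τᵢ = Vᵢ/Q for each well-mixed tank.
τ₁ = 10.1/0.679 = 14.875 min; τ₂ = 25.0/0.679 = 36.819 min.
Tank 1: C₁ = C_in(1 − e^(−t/τ₁)). Tank 2 (τ₁ ≠ τ₂): C₂ = C_in[1 − (τ₁ e^(−t/τ₁) − τ₂ e^(−t/τ₂))/(τ₁ − τ₂)].
At t = 57.4: e^(−t/τ₁) = 0.021092, e^(−t/τ₂) = 0.21035.
C₂ = 1.18·[1 − (14.875·0.021092 − 36.819·0.21035)/(-21.944)] = 1.18·0.66136 = 0.78041 g/L.

0.780 g/L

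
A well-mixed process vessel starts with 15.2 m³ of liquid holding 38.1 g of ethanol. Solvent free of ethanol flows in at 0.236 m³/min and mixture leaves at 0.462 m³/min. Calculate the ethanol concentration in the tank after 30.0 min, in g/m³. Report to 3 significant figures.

Total volume: dV/dt = Q_in − Q_out = -0.22600 m³/min, so V(t) = 15.2 − 0.22600 t and V(30.0) = 8.4200 m³.
Species balance (pure solvent in): dm/dt = −Q_out · m/V(t).
Separate: dm/m = −Q_out dt/V(t) ⇒ ln(m/m₀) = −(Q_out/(Q_in−Q_out)) ln(V/V₀).
m = m₀ (V₀/V)^(Q_out/(Q_in−Q_out)) = 38.1 × (15.2/8.4200)^(-2.0442) = 11.390 g.
C = m/V = 11.390/8.4200 = 1.3527 g/m³.

1.35 g/m³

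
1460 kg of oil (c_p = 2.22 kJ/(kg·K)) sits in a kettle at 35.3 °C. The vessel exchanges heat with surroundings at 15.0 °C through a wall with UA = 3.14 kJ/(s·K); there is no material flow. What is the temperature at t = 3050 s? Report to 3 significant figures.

16.1 °C

M c_p dT/dt = −UA(T − T_amb).
dT/dt = (T_ss − T)/τ with T_ss = T_amb = 15.000 °C, τ = M c_p/UA = 1460·2.22/3.14 = 1032.2 s.
Solution: T(t) = T_ss + (T₀ − T_ss) e^(−t/τ).
T(3050) = 15.000 + (20.300)·0.052091 = 16.057 °C.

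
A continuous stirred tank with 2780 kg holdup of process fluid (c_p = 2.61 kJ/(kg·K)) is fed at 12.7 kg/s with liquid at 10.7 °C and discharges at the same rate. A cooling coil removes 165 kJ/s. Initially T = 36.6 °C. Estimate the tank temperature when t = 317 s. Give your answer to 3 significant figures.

13.0 °C

First-law balance (no shaft work): M c_p dT/dt = ṁ c_p (T_in − T) − 165.
Rearrange: dT/dt = (T_ss − T)/τ with τ = M/ṁ = 218.90 s and T_ss = T_in − Q̇/(ṁ c_p) = 5.7222 °C.
Solution: T(t) = T_ss + (T₀ − T_ss) e^(−t/τ).
T(317) = 5.7222 + (30.878)·e^(−317/218.90) = 5.7222 + (30.878)·0.23500 = 12.978 °C.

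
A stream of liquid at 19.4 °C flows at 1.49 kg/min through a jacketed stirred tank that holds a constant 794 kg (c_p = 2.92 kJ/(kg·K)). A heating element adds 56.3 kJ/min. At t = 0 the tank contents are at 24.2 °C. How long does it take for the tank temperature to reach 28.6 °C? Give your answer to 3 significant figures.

M c_p dT/dt = ṁ c_p (T_in − T) + Q̇.
τ = M/ṁ = 532.89 min; T_ss = T_in + Q̇/(ṁ c_p) = 32.340 °C.
T(t) = T_ss + (T₀ − T_ss) e^(−t/τ). Set T = 28.6:
e^(−t/τ) = (28.6 − 32.340)/(24.2 − 32.340) = 0.45947
t = −532.89 · ln(0.45947) = 414.42 min.

414 min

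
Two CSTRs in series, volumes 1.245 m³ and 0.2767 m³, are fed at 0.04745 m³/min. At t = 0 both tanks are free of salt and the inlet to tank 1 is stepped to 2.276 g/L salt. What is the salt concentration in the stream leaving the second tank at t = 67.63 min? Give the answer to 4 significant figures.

2.054 g/L

Each tank obeys Vᵢ dCᵢ/dt = Q(Cᵢ₋₁ − Cᵢ), so τᵢ = Vᵢ/Q.
τ₁ = 1.245/0.04745 = 26.2381 min; τ₂ = 0.2767/0.04745 = 5.83140 min.
Tank 1: C₁ = C_in(1 − e^(−t/τ₁)). Tank 2 (τ₁ ≠ τ₂): C₂ = C_in[1 − (τ₁ e^(−t/τ₁) − τ₂ e^(−t/τ₂))/(τ₁ − τ₂)].
At t = 67.63: e^(−t/τ₁) = 0.0759603, e^(−t/τ₂) = 9.18853e-06.
C₂ = 2.276·[1 − (26.2381·0.0759603 − 5.83140·9.18853e-06)/(20.4067)] = 2.276·0.902336 = 2.05372 g/L.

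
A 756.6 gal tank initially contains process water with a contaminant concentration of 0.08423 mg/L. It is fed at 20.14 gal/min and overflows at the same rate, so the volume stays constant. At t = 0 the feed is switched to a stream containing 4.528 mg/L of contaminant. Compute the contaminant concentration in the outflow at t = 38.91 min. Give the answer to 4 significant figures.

Species balance on the tank: V dC/dt = Q(C_in − C).
So dC/dt = (C_in − C)/τ with τ = V/Q = 756.6/20.14 = 37.5670 min.
C approaches C_in exponentially: C(t) = C_in + (C₀ − C_in) e^(−t/τ).
C(38.91) = 4.528 + (0.08423 − 4.528)·e^(−38.91/37.5670) = 4.528 + (-4.44377)·0.354961 = 2.95064 mg/L.

2.951 mg/L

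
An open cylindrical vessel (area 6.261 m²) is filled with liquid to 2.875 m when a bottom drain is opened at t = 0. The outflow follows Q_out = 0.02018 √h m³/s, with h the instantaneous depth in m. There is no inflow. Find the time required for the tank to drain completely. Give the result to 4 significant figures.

Accumulation of liquid (constant cross-section A): A dh/dt = −0.02018 √h.
This is separable: 2 d(√h)/dt = −0.02018/A, so √h = √h₀ − (0.02018/(2A)) t.
Tank is empty when √h = 0: t_empty = 2A√h₀/0.02018.
t_empty = 2·6.261·√2.875/0.02018 = 12.5220·1.69558/0.02018 = 1052.13 s.

1052 s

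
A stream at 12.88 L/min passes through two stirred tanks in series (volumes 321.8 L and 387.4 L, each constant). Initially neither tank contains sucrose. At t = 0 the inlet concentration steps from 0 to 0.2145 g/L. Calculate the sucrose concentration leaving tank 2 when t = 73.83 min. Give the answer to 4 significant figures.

0.1605 g/L

Species balance on tank i: dCᵢ/dt = (Cᵢ₋₁ − Cᵢ)/τᵢ with τᵢ = Vᵢ/Q.
τ₁ = 321.8/12.88 = 24.9845 min; τ₂ = 387.4/12.88 = 30.0776 min.
Tank 1: C₁ = C_in(1 − e^(−t/τ₁)). Tank 2 (τ₁ ≠ τ₂): C₂ = C_in[1 − (τ₁ e^(−t/τ₁) − τ₂ e^(−t/τ₂))/(τ₁ − τ₂)].
At t = 73.83: e^(−t/τ₁) = 0.0520768, e^(−t/τ₂) = 0.0858935.
C₂ = 0.2145·[1 − (24.9845·0.0520768 − 30.0776·0.0858935)/(-5.09317)] = 0.2145·0.748219 = 0.160493 g/L.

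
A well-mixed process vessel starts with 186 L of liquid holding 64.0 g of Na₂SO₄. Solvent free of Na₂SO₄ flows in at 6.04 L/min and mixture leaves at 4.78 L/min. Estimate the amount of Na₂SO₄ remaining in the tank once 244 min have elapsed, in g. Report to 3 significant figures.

1.58 g

Total volume: dV/dt = Q_in − Q_out = 1.2600 L/min, so V(t) = 186 + 1.2600 t and V(244) = 493.44 L.
Solute balance: dm/dt = 0 − Q_out C = −Q_out m/V(t).
Separate: dm/m = −Q_out dt/V(t) ⇒ ln(m/m₀) = −(Q_out/(Q_in−Q_out)) ln(V/V₀).
m = m₀ (V₀/V)^(Q_out/(Q_in−Q_out)) = 64.0 × (186/493.44)^(3.7937) = 1.5803 g.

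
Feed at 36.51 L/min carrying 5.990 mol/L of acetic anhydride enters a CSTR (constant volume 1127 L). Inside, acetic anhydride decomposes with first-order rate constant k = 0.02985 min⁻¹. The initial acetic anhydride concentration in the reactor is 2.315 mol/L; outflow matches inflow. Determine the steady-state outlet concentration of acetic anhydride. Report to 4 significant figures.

Accumulation = in − out − consumed: V dC/dt = Q C_in − Q C − k V C.
Steady state (dC/dt = 0): C_ss = Q C_in/(Q + kV) = C_in/(1 + kV/Q).
C_ss = 36.51·5.990/(36.51 + 0.02985·1127) = 218.695/70.1509 = 3.11749 mol/L.

3.117 mol/L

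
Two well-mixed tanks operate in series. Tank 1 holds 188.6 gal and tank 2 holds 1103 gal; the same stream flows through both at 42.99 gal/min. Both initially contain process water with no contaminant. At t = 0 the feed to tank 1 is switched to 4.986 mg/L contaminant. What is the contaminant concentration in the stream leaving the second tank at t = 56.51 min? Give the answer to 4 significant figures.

4.321 mg/L

Species balance on tank i: dCᵢ/dt = (Cᵢ₋₁ − Cᵢ)/τᵢ with τᵢ = Vᵢ/Q.
τ₁ = 188.6/42.99 = 4.38707 min; τ₂ = 1103/42.99 = 25.6571 min.
Solving the cascade with C₁(0)=C₂(0)=0 gives C₂(t) = C_in[1 − (τ₁ e^(−t/τ₁) − τ₂ e^(−t/τ₂))/(τ₁ − τ₂)].
At t = 56.51: e^(−t/τ₁) = 2.54586e-06, e^(−t/τ₂) = 0.110526.
C₂ = 4.986·[1 − (4.38707·2.54586e-06 − 25.6571·0.110526)/(-21.2701)] = 4.986·0.866678 = 4.32126 mg/L.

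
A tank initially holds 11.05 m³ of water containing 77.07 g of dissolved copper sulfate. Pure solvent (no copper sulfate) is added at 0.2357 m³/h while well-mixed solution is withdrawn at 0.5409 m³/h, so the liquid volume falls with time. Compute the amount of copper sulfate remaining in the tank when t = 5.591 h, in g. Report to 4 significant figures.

57.25 g

Let m(t) be the amount of copper sulfate. Volume: V(t) = V₀ + (Q_in − Q_out) t = 11.05 − 0.305200 t; V(5.591) = 9.34363 m³.
Solute balance: dm/dt = 0 − Q_out C = −Q_out m/V(t).
Separate: dm/m = −Q_out dt/V(t) ⇒ ln(m/m₀) = −(Q_out/(Q_in−Q_out)) ln(V/V₀).
m = m₀ (V₀/V)^(Q_out/(Q_in−Q_out)) = 77.07 × (11.05/9.34363)^(-1.77228) = 57.2506 g.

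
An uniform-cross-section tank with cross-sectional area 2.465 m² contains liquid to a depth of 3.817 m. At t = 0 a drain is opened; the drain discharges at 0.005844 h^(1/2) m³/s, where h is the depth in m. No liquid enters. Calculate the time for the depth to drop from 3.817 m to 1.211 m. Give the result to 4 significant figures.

With no inflow, A dh/dt = −0.005844 √h.
Separate and integrate: 2(√h − √h₀) = −(0.005844/A) t.
t = 2A(√h₀ − √h)/0.005844 = 2·2.465·(√3.817 − √1.211)/0.005844
  = 4.93000 × (1.95371 − 1.10045) / 0.005844 = 719.810 s.

719.8 s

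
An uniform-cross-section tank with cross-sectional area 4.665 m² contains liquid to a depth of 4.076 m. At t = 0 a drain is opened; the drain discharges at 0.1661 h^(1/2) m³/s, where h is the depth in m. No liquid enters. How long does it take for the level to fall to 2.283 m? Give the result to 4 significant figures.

Volume balance on the tank: A dh/dt = −0.1661 √h.
This is separable: 2 d(√h)/dt = −0.1661/A, so √h = √h₀ − (0.1661/(2A)) t.
t = 2A(√h₀ − √h)/0.1661 = 2·4.665·(√4.076 − √2.283)/0.1661
  = 9.33000 × (2.01891 − 1.51096) / 0.1661 = 28.5321 s.

28.53 s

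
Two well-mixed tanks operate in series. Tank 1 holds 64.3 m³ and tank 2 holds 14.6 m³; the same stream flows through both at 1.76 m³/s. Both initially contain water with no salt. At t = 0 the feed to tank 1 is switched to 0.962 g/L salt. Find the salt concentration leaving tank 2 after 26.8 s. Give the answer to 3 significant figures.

0.376 g/L

Species balance on tank i: dCᵢ/dt = (Cᵢ₋₁ − Cᵢ)/τᵢ with τᵢ = Vᵢ/Q.
τ₁ = 64.3/1.76 = 36.534 s; τ₂ = 14.6/1.76 = 8.2955 s.
Solving the cascade with C₁(0)=C₂(0)=0 gives C₂(t) = C_in[1 − (τ₁ e^(−t/τ₁) − τ₂ e^(−t/τ₂))/(τ₁ − τ₂)].
At t = 26.8: e^(−t/τ₁) = 0.48020, e^(−t/τ₂) = 0.039530.
C₂ = 0.962·[1 − (36.534·0.48020 − 8.2955·0.039530)/(28.239)] = 0.962·0.39035 = 0.37552 g/L.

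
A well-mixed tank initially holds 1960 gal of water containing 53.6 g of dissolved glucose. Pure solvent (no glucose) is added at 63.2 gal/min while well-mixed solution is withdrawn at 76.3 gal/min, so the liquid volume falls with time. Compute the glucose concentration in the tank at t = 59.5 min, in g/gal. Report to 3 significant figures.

0.00237 g/gal

Total volume: dV/dt = Q_in − Q_out = -13.100 gal/min, so V(t) = 1960 − 13.100 t and V(59.5) = 1180.6 gal.
Solute balance: dm/dt = 0 − Q_out C = −Q_out m/V(t).
Separate: dm/m = −Q_out dt/V(t) ⇒ ln(m/m₀) = −(Q_out/(Q_in−Q_out)) ln(V/V₀).
m = m₀ (V₀/V)^(Q_out/(Q_in−Q_out)) = 53.6 × (1960/1180.6)^(-5.8244) = 2.7976 g.
C = m/V = 2.7976/1180.6 = 0.0023698 g/gal.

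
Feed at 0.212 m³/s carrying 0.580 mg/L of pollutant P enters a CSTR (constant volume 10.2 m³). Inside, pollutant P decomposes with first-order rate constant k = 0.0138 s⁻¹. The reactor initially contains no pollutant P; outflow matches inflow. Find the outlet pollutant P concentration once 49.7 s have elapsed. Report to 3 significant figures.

0.286 mg/L

Accumulation = in − out − consumed: V dC/dt = Q C_in − Q C − k V C.
This is linear with rate a = Q/V + k = 0.034584 s⁻¹.
C_ss = Q C_in/(Q + kV) = 0.34857 mg/L; C(t) = C_ss + (C₀ − C_ss) e^(−a t).
C(49.7) = 0.34857 + (-0.34857)·e^(−0.034584·49.7) = 0.34857 + (-0.34857)·0.17927 = 0.28608 mg/L.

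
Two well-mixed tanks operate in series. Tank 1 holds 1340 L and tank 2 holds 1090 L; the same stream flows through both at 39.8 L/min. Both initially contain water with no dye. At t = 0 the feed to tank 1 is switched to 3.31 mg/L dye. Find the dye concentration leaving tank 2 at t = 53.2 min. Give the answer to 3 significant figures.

1.72 mg/L

Each tank obeys Vᵢ dCᵢ/dt = Q(Cᵢ₋₁ − Cᵢ), so τᵢ = Vᵢ/Q.
τ₁ = 1340/39.8 = 33.668 min; τ₂ = 1090/39.8 = 27.387 min.
Solving the cascade with C₁(0)=C₂(0)=0 gives C₂(t) = C_in[1 − (τ₁ e^(−t/τ₁) − τ₂ e^(−t/τ₂))/(τ₁ − τ₂)].
At t = 53.2: e^(−t/τ₁) = 0.20595, e^(−t/τ₂) = 0.14334.
C₂ = 3.31·[1 − (33.668·0.20595 − 27.387·0.14334)/(6.2814)] = 3.31·0.52107 = 1.7247 mg/L.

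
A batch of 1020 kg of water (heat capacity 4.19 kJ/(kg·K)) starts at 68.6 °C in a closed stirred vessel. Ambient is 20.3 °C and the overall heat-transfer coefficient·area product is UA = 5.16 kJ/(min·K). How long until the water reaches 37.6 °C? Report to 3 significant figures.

Energy balance: M c_p dT/dt = −UA(T − T_amb).
τ = M c_p/UA = 828.26 min; T_ss = T_amb = 20.300 °C.
T(t) = T_ss + (T₀ − T_ss)e^(−t/τ); set T = 37.6:
t = −τ ln[(T − T_ss)/(T₀ − T_ss)] = −828.26 · ln(0.35818) = 850.39 min.

850 min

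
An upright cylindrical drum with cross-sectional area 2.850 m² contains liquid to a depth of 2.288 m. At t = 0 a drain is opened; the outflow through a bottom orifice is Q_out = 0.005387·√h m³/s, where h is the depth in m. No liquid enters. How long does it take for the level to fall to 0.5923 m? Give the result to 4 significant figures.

With no inflow, A dh/dt = −0.005387 √h.
∫ h^(−1/2) dh = −(0.005387/A) ∫ dt, giving 2√h = 2√h₀ − (0.005387/A) t.
t = 2A(√h₀ − √h)/0.005387 = 2·2.850·(√2.288 − √0.5923)/0.005387
  = 5.70000 × (1.51261 − 0.769610) / 0.005387 = 786.174 s.

786.2 s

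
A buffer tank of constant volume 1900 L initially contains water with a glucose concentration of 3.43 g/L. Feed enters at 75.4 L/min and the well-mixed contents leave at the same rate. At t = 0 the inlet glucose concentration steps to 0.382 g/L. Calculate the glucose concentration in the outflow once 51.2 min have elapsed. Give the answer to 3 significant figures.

0.782 g/L

Species balance on the tank: V dC/dt = Q(C_in − C).
Time constant τ = V/Q = 1900/75.4 = 25.199 min.
Integrating: C(t) = C_in + (C₀ − C_in) e^(−t/τ).
C(51.2) = 0.382 + (3.43 − 0.382)·e^(−51.2/25.199) = 0.382 + (3.0480)·0.13110 = 0.78158 g/L.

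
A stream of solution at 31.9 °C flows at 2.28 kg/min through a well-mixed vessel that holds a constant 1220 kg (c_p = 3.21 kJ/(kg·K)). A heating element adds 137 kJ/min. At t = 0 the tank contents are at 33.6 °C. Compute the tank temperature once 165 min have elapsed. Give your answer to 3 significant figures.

38.1 °C

Unsteady energy balance on the tank contents: M c_p dT/dt = ṁ c_p (T_in − T) + 137.
Rearrange: dT/dt = (T_ss − T)/τ with τ = M/ṁ = 535.09 min and T_ss = T_in + Q̇/(ṁ c_p) = 50.619 °C.
This is linear first-order; T(t) = T_ss + (T₀ − T_ss) e^(−t/τ).
T(165) = 50.619 + (-17.019)·e^(−165/535.09) = 50.619 + (-17.019)·0.73465 = 38.116 °C.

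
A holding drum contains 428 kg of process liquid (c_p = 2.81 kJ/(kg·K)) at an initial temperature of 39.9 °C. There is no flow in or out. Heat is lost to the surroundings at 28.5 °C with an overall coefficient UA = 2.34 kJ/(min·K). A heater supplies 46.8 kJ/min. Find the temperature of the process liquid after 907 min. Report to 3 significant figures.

Lumped-capacitance energy balance: M c_p dT/dt = UA(T_amb − T) + Q̇.
dT/dt = (T_ss − T)/τ with T_ss = T_amb + Q̇/UA = 28.5 + 46.8/2.34 = 48.500 °C, τ = M c_p/UA = 428·2.81/2.34 = 513.97 min.
This is linear first-order; T(t) = T_ss + (T₀ − T_ss) e^(−t/τ).
T(907) = 48.500 + (-8.6000)·0.17124 = 47.027 °C.

47.0 °C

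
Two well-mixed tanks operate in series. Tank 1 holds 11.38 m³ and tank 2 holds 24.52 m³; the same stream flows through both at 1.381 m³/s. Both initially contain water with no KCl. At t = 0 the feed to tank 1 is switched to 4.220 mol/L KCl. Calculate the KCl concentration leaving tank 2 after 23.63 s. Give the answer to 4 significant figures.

Species balance on tank i: dCᵢ/dt = (Cᵢ₋₁ − Cᵢ)/τᵢ with τᵢ = Vᵢ/Q.
τ₁ = 11.38/1.381 = 8.24041 s; τ₂ = 24.52/1.381 = 17.7552 s.
Solving the cascade with C₁(0)=C₂(0)=0 gives C₂(t) = C_in[1 − (τ₁ e^(−t/τ₁) − τ₂ e^(−t/τ₂))/(τ₁ − τ₂)].
At t = 23.63: e^(−t/τ₁) = 0.0568365, e^(−t/τ₂) = 0.264246.
C₂ = 4.220·[1 − (8.24041·0.0568365 − 17.7552·0.264246)/(-9.51484)] = 4.220·0.556125 = 2.34685 mol/L.

2.347 mol/L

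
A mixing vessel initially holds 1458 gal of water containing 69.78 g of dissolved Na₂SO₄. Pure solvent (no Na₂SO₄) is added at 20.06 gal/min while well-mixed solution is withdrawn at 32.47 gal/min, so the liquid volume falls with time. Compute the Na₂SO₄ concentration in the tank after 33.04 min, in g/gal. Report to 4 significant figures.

0.02806 g/gal

Total volume: dV/dt = Q_in − Q_out = -12.4100 gal/min, so V(t) = 1458 − 12.4100 t and V(33.04) = 1047.97 gal.
Solute balance: dm/dt = 0 − Q_out C = −Q_out m/V(t).
Separate: dm/m = −Q_out dt/V(t) ⇒ ln(m/m₀) = −(Q_out/(Q_in−Q_out)) ln(V/V₀).
m = m₀ (V₀/V)^(Q_out/(Q_in−Q_out)) = 69.78 × (1458/1047.97)^(-2.61644) = 29.4113 g.
C = m/V = 29.4113/1047.97 = 0.0280650 g/gal.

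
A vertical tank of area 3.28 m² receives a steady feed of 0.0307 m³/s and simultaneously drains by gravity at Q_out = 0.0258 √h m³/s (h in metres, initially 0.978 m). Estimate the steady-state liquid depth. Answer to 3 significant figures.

Unsteady balance on liquid volume: A dh/dt = Q_in − 0.0258 √h. At steady state dh/dt = 0:
Q_in = 0.0258 √h_ss ⇒ √h_ss = 0.0307/0.0258 = 1.1899.
h_ss = 1.1899² = 1.4159 m. (Since h₀ = 0.978 m < h_ss, the level will rise toward this value.)

1.42 m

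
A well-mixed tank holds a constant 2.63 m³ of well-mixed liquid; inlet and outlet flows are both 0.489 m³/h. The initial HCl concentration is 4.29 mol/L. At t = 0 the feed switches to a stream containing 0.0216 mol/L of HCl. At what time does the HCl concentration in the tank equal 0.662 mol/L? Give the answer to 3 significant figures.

Mass balance on the solute (V constant): V dC/dt = Q(C_in − C), so τ = V/Q = 5.3783 h.
C(t) = C_in + (C₀ − C_in) e^(−t/τ). Set C = 0.662 and solve for t:
e^(−t/τ) = (C − C_in)/(C₀ − C_in) = (0.662 − 0.0216)/(4.29 − 0.0216) = 0.15003
t = −τ ln(…) = 5.3783 × 1.8969 = 10.202 h.

10.2 h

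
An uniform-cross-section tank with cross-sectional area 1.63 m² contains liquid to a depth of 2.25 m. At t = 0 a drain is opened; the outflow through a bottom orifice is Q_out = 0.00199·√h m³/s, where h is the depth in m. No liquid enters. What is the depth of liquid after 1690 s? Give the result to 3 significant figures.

A dh/dt = −Q_out = −0.00199 √h.
Separate and integrate: 2(√h − √h₀) = −(0.00199/A) t.
√h = √2.25 − 0.00199·1690/(2·1.63) = 1.5000 − 1.0316 = 0.46837.
h = 0.46837² = 0.21937 m.

0.219 m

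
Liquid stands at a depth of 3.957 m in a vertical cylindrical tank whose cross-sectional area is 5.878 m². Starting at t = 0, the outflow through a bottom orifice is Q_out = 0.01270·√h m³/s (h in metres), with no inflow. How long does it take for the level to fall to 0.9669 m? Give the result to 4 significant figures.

A dh/dt = −Q_out = −0.01270 √h.
Separate and integrate: 2(√h − √h₀) = −(0.01270/A) t.
t = 2A(√h₀ − √h)/0.01270 = 2·5.878·(√3.957 − √0.9669)/0.01270
  = 11.7560 × (1.98922 − 0.983311) / 0.01270 = 931.140 s.

931.1 s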